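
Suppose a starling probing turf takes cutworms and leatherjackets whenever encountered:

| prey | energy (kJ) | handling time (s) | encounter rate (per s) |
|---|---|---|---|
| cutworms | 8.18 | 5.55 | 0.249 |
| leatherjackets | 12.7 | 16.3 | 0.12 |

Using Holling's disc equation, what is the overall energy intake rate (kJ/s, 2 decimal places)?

R = (0.249×8.18 + 0.12×12.7) / (1 + 0.249×5.55 + 0.12×16.3) = 3.561/4.338 = 0.8209 kJ/s.

0.82 kJ/s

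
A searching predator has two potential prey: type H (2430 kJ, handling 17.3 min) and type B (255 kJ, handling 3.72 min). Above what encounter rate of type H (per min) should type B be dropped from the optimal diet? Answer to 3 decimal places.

The zero-one rule: include type B iff E₂/h₂ > λE₁/(1+λh₁). Equality gives the switch point.
λE₁h₂ = E₂ + λE₂h₁ ⇒ λ = E₂/(E₁h₂ − E₂h₁) = 255/(9040 − 4412) = 0.0551 per min.

0.055 per min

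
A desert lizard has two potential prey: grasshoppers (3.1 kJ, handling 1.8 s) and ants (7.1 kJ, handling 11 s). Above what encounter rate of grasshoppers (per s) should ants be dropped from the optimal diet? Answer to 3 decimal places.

Drop ants once their profitability E₂/h₂ falls below the rate achievable on grasshoppers alone: E₂/h₂ = λE₁/(1 + λh₁).
Solve for λ: λE₁h₂ = E₂(1 + λh₁) → λ(E₁h₂ − E₂h₁) = E₂ → λ = E₂/(E₁h₂ − E₂h₁).
λ = 7.1/(3.1×11 − 7.1×1.8) = 7.1/21.32 = 0.333 per s.

0.333 per s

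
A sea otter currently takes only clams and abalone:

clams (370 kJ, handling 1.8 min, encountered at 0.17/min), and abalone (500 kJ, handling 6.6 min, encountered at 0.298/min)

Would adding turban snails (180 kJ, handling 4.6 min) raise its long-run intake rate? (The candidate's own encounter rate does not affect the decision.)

Intake rate on the current diet: R = (0.17×370 + 0.298×500) / (1 + 0.17×1.8 + 0.298×6.6) = 211.9/3.273 = 64.75 kJ/min.
turban snails: E/h = 180/4.6 = 39.13 kJ/min.
39.13 < 64.75, so adding turban snails would lower the average — exclude it.

No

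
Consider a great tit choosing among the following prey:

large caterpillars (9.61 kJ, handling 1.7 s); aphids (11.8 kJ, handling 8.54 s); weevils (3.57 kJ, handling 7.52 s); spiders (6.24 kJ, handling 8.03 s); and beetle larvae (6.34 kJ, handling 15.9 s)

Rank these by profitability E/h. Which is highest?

large caterpillars

In descending order of E/h:
large caterpillars: 9.61/1.7 = 5.65 kJ/s
aphids: 11.8/8.54 = 1.38 kJ/s
spiders: 6.24/8.03 = 0.777 kJ/s
weevils: 3.57/7.52 = 0.475 kJ/s
beetle larvae: 6.34/15.9 = 0.399 kJ/s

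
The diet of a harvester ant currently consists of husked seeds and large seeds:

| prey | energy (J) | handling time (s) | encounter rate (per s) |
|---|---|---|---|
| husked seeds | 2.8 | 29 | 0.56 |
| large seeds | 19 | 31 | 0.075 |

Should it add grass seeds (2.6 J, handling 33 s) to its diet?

Intake rate on the current diet: R = (0.56×2.8 + 0.075×19) / (1 + 0.56×29 + 0.075×31) = 2.993/19.57 = 0.153 J/s.
grass seeds: E/h = 2.6/33 = 0.07879 J/s.
0.07879 < 0.153, so adding grass seeds would lower the average — exclude it.

No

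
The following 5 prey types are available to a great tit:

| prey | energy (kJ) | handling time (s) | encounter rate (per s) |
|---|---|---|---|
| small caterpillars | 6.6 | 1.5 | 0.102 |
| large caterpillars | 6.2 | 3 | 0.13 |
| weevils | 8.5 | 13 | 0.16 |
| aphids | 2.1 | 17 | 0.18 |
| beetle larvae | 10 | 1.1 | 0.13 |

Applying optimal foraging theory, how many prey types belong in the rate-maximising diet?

3

Rank by E/h (kJ/s): beetle larvae 9.09, small caterpillars 4.4, large caterpillars 2.07, weevils 0.654, aphids 0.124. Include each in turn until the next type's E/h falls below the running intake rate.
Rate on top 1: 1.137. small caterpillars: 4.4 > 1.137 → include.
Rate on top 2: 1.523. large caterpillars: 2.07 > 1.523 → include.
Rate on top 3: 1.648. weevils: 0.654 < 1.648 → exclude; stop.
Optimal diet: beetle larvae, small caterpillars, large caterpillars — 3 of 5 types.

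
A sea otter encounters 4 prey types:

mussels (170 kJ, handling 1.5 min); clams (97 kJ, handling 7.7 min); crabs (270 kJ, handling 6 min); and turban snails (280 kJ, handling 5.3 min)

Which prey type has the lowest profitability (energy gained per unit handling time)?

clams

Profitability E/h (kJ/min): mussels = 170/1.5 = 113, clams = 97/7.7 = 12.6, crabs = 270/6 = 45, turban snails = 280/5.3 = 52.8.
Ranked: mussels > turban snails > crabs > clams.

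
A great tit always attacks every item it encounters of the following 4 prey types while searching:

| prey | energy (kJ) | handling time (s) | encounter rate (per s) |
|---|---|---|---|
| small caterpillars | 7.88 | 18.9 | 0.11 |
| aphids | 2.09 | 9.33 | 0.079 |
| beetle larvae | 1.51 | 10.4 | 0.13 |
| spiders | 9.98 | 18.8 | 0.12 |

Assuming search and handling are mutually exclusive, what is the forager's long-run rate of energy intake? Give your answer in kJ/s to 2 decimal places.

0.33 kJ/s

Energy encountered per unit search time: 0.11×7.88 + 0.079×2.09 + 0.13×1.51 + 0.12×9.98 = 2.426 kJ/s.
Handling time per unit search time: 0.11×18.9 + 0.079×9.33 + 0.13×10.4 + 0.12×18.8 = 6.424.
Rate = 2.426/(1 + 6.424) = 0.3267 kJ/s.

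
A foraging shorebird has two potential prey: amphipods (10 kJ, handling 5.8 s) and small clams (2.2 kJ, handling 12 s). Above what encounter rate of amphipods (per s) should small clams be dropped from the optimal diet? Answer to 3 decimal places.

0.021 per s

The zero-one rule: include small clams iff E₂/h₂ > λE₁/(1+λh₁). Equality gives the switch point.
λE₁h₂ = E₂ + λE₂h₁ ⇒ λ = E₂/(E₁h₂ − E₂h₁) = 2.2/(120 − 12.76) = 0.02051 per s.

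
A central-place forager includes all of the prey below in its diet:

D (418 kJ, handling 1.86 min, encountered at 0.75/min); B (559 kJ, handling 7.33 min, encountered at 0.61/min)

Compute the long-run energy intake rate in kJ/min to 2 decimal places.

R = (0.75×418 + 0.61×559) / (1 + 0.75×1.86 + 0.61×7.33) = 654.5/6.866 = 95.32 kJ/min.

95.32 kJ/min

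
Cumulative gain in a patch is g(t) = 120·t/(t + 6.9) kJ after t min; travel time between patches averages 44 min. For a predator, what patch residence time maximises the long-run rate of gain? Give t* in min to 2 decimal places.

17.42 min

By the marginal value theorem, leave when the instantaneous gain rate g'(t) equals the habitat-wide average g(t)/(T + t).
g'(t) = 120·6.9/(t + 6.9)². Setting 120·6.9/(t+6.9)² = 120t/[(t+6.9)(44+t)] gives 6.9(44+t) = t(t+6.9), so t² = 6.9×44 = 303.6.
t* = √303.6 = 17.42 min.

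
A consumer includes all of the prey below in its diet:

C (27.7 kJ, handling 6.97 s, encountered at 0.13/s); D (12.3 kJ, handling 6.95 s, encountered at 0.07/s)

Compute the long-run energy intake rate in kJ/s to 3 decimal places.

Energy encountered per unit search time: 0.13×27.7 + 0.07×12.3 = 4.462 kJ/s.
Handling time per unit search time: 0.13×6.97 + 0.07×6.95 = 1.393.
Rate = 4.462/(1 + 1.393) = 1.865 kJ/s.

1.865 kJ/s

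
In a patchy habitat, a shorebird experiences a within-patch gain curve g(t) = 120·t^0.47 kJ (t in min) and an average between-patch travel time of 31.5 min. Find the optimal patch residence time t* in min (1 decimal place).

Optimal t* satisfies g'(t*) = g(t*)/(T + t*).
g'(t) = 0.47·120·t^-0.53. Setting 0.47·120·t^-0.53 = 120·t^0.47/(31.5+t) gives 0.47(31.5+t) = t, so 0.53·t = 0.47×31.5.
t* = 0.47×31.5/0.53 = 27.93 min.

27.9 min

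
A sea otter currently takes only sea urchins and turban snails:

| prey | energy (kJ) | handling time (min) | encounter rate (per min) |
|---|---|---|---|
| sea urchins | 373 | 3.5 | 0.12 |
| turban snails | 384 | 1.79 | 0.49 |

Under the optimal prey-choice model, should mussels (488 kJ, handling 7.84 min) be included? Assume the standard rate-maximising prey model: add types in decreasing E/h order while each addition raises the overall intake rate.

No

Intake rate on the current diet: R = (0.12×373 + 0.49×384) / (1 + 0.12×3.5 + 0.49×1.79) = 232.9/2.297 = 101.4 kJ/min.
mussels: E/h = 488/7.84 = 62.24 kJ/min.
62.24 < 101.4, so adding mussels would lower the average — exclude it.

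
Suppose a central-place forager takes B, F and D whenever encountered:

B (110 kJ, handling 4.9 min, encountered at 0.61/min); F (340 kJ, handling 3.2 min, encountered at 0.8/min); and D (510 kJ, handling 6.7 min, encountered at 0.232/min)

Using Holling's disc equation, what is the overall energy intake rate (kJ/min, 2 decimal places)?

Energy encountered per unit search time: 0.61×110 + 0.8×340 + 0.232×510 = 457.4 kJ/min.
Handling time per unit search time: 0.61×4.9 + 0.8×3.2 + 0.232×6.7 = 7.103.
Rate = 457.4/(1 + 7.103) = 56.45 kJ/min.

56.45 kJ/min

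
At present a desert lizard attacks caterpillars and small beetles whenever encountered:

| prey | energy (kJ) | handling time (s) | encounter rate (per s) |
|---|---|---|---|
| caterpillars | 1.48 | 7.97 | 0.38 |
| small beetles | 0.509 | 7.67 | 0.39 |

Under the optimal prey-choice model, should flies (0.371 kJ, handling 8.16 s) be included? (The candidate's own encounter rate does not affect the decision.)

On caterpillars and small beetles alone, R = ΣλE/(1+Σλh) = 0.7609/7.02 = 0.1084 kJ/s.
flies: E/h = 0.371/8.16 = 0.04547 kJ/s.
0.04547 < 0.1084, so adding flies would lower the average — exclude it.

No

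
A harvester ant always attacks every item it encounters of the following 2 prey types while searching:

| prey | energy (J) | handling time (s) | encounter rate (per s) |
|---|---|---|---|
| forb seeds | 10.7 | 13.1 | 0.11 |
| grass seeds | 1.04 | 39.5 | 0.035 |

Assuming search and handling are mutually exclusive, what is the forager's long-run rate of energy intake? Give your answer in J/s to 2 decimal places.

0.32 J/s

R = (0.11×10.7 + 0.035×1.04) / (1 + 0.11×13.1 + 0.035×39.5) = 1.213/3.824 = 0.3174 J/s.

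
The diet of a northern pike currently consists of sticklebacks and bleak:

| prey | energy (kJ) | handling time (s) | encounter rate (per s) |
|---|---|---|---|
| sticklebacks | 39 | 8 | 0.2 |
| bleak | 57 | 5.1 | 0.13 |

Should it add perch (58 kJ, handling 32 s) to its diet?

No

Intake rate on the current diet: R = (0.2×39 + 0.13×57) / (1 + 0.2×8 + 0.13×5.1) = 15.21/3.263 = 4.661 kJ/s.
perch: E/h = 58/32 = 1.812 kJ/s.
Since 1.812 < R, time spent handling perch is better spent searching.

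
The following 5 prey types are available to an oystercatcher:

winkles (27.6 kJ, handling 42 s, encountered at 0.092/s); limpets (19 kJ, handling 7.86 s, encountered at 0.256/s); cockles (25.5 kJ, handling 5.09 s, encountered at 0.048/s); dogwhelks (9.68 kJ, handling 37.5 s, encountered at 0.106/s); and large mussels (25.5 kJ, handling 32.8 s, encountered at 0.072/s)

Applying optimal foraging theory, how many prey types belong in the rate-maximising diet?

2

E/h in descending order: cockles 5.01, limpets 2.42, large mussels 0.777, winkles 0.657, dogwhelks 0.258 kJ/s. The optimal diet is the largest prefix of this list for which every included type satisfies E_i/h_i > R on the types above it.
Rate on top 1: 0.9837. limpets: 2.42 > 0.9837 → include.
Rate on top 2: 1.87. large mussels: 0.777 < 1.87 → exclude; stop.
Optimal diet: cockles, limpets — 2 of 5 types.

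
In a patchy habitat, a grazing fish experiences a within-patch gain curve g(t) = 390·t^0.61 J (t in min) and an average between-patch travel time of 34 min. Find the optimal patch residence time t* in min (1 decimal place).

53.2 min

Maximise g(t)/(T+t): set derivative to zero → g'(t)(T+t) = g(t).
g'(t) = 0.61·390·t^-0.39. Setting 0.61·390·t^-0.39 = 390·t^0.61/(34+t) gives 0.61(34+t) = t, so 0.39·t = 0.61×34.
t* = 0.61×34/0.39 = 53.18 min.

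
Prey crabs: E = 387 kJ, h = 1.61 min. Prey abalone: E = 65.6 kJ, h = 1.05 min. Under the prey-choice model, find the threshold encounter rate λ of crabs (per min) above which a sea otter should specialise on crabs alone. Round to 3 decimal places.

0.218 per min

At the threshold, the rate on crabs alone equals the profitability of abalone: λ·387/(1 + λ·1.61) = 65.6/1.05 = 62.48.
Rearranging, λ(387 − 62.48×1.61) = 62.48, so λ = 62.48/286.4 = 0.2181 per min.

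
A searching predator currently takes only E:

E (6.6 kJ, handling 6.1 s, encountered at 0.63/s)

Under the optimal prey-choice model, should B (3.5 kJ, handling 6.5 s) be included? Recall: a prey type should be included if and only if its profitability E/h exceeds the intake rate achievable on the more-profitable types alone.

No

On E alone, R = ΣλE/(1+Σλh) = 4.158/4.843 = 0.8586 kJ/s.
Profitability of B: 3.5/6.5 = 0.5385 kJ/s.
Since 0.5385 < R, time spent handling B is better spent searching.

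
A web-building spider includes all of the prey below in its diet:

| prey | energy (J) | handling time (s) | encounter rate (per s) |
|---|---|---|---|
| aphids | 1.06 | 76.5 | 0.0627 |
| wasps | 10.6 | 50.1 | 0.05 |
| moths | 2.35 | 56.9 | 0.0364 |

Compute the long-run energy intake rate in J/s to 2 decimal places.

Energy encountered per unit search time: 0.0627×1.06 + 0.05×10.6 + 0.0364×2.35 = 0.682 J/s.
Handling time per unit search time: 0.0627×76.5 + 0.05×50.1 + 0.0364×56.9 = 9.373.
Rate = 0.682/(1 + 9.373) = 0.06575 J/s.

0.07 J/s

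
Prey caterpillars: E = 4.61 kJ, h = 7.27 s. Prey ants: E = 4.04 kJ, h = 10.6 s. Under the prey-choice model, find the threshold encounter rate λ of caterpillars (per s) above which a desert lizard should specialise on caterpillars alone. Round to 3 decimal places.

0.207 per s

At the threshold, the rate on caterpillars alone equals the profitability of ants: λ·4.61/(1 + λ·7.27) = 4.04/10.6 = 0.3811.
Rearranging, λ(4.61 − 0.3811×7.27) = 0.3811, so λ = 0.3811/1.839 = 0.2072 per s.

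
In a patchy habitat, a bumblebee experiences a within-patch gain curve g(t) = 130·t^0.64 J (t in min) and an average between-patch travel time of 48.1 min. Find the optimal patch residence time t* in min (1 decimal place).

85.5 min

Optimal t* satisfies g'(t*) = g(t*)/(T + t*).
g'(t) = 0.64·130·t^-0.36. Setting 0.64·130·t^-0.36 = 130·t^0.64/(48.1+t) gives 0.64(48.1+t) = t, so 0.36·t = 0.64×48.1.
t* = 0.64×48.1/0.36 = 85.51 min.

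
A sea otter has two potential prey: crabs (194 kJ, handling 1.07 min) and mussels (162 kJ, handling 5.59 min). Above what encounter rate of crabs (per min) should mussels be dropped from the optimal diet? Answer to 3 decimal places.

0.178 per min

Drop mussels once their profitability E₂/h₂ falls below the rate achievable on crabs alone: E₂/h₂ = λE₁/(1 + λh₁).
Solve for λ: λE₁h₂ = E₂(1 + λh₁) → λ(E₁h₂ − E₂h₁) = E₂ → λ = E₂/(E₁h₂ − E₂h₁).
λ = 162/(194×5.59 − 162×1.07) = 162/911.1 = 0.1778 per min.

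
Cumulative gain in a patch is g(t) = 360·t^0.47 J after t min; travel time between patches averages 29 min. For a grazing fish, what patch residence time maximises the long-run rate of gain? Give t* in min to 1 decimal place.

25.7 min

By the marginal value theorem, leave when the instantaneous gain rate g'(t) equals the habitat-wide average g(t)/(T + t).
g'(t) = 0.47·360·t^-0.53. Setting 0.47·360·t^-0.53 = 360·t^0.47/(29+t) gives 0.47(29+t) = t, so 0.53·t = 0.47×29.
t* = 0.47×29/0.53 = 25.72 min.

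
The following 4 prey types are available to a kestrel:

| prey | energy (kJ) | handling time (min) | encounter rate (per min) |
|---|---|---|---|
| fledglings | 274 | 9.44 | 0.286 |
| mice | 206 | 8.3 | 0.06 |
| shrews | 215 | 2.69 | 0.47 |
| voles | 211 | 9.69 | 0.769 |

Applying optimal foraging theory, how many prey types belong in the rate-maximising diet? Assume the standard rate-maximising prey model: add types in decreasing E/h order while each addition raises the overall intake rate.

E/h in descending order: shrews 79.9, fledglings 29, mice 24.8, voles 21.8 kJ/min. The optimal diet is the largest prefix of this list for which every included type satisfies E_i/h_i > R on the types above it.
Rate on top 1: 44.63. fledglings: 29 < 44.63 → exclude; stop.
Optimal diet: shrews — 1 of 4 types.

1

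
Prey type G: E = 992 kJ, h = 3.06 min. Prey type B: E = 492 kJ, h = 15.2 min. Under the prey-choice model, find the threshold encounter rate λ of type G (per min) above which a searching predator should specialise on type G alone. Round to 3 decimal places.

0.036 per min

At the threshold, the rate on type G alone equals the profitability of type B: λ·992/(1 + λ·3.06) = 492/15.2 = 32.37.
Rearranging, λ(992 − 32.37×3.06) = 32.37, so λ = 32.37/893 = 0.03625 per min.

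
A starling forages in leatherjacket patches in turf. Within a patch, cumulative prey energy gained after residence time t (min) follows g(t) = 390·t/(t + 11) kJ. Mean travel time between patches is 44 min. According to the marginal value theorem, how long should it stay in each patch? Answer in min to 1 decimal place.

Optimal t* satisfies g'(t*) = g(t*)/(T + t*).
g'(t) = 390·11/(t + 11)². Setting 390·11/(t+11)² = 390t/[(t+11)(44+t)] gives 11(44+t) = t(t+11), so t² = 11×44 = 484.
t* = √484 = 22 min.

22.0 min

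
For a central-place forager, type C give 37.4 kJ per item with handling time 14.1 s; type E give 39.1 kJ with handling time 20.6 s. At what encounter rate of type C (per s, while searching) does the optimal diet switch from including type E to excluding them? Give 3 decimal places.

At the threshold, the rate on type C alone equals the profitability of type E: λ·37.4/(1 + λ·14.1) = 39.1/20.6 = 1.898.
Rearranging, λ(37.4 − 1.898×14.1) = 1.898, so λ = 1.898/10.64 = 0.1784 per s.

0.178 per s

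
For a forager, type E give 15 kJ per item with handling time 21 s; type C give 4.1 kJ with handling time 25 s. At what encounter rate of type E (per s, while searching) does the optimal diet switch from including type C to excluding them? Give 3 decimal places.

0.014 per s

At the threshold, the rate on type E alone equals the profitability of type C: λ·15/(1 + λ·21) = 4.1/25 = 0.164.
Rearranging, λ(15 − 0.164×21) = 0.164, so λ = 0.164/11.56 = 0.01419 per s.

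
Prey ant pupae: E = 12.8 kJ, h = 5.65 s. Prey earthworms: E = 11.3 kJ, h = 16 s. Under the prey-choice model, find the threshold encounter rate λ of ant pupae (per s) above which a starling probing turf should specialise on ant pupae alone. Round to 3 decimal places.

0.080 per s

At the threshold, the rate on ant pupae alone equals the profitability of earthworms: λ·12.8/(1 + λ·5.65) = 11.3/16 = 0.7063.
Rearranging, λ(12.8 − 0.7063×5.65) = 0.7063, so λ = 0.7063/8.81 = 0.08017 per s.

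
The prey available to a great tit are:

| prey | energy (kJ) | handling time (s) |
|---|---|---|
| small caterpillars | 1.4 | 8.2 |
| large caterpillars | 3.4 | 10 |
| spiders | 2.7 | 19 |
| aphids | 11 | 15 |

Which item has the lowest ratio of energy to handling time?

Profitability E/h (kJ/s): small caterpillars = 1.4/8.2 = 0.171, large caterpillars = 3.4/10 = 0.34, spiders = 2.7/19 = 0.142, aphids = 11/15 = 0.733.
Ranked: aphids > large caterpillars > small caterpillars > spiders.

spiders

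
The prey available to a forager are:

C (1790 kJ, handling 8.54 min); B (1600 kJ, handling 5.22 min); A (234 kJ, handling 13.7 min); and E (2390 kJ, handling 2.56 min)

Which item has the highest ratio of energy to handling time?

E

In descending order of E/h:
E: 2390/2.56 = 934 kJ/min
B: 1600/5.22 = 307 kJ/min
C: 1790/8.54 = 210 kJ/min
A: 234/13.7 = 17.1 kJ/min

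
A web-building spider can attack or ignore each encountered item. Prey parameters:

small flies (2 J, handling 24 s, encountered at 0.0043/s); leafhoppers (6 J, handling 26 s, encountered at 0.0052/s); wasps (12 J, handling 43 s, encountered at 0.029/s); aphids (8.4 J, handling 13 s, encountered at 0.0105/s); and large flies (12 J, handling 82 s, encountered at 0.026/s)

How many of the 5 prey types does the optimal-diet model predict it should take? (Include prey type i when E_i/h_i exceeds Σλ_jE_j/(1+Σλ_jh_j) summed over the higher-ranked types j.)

E/h in descending order: aphids 0.646, wasps 0.279, leafhoppers 0.231, large flies 0.146, small flies 0.0833 J/s. The optimal diet is the largest prefix of this list for which every included type satisfies E_i/h_i > R on the types above it.
Rate on top 1: 0.07761. wasps: 0.279 > 0.07761 → include.
Rate on top 2: 0.183. leafhoppers: 0.231 > 0.183 → include.
Rate on top 3: 0.1856. large flies: 0.146 < 0.1856 → exclude; stop.
Optimal diet: aphids, wasps, leafhoppers — 3 of 5 types.

3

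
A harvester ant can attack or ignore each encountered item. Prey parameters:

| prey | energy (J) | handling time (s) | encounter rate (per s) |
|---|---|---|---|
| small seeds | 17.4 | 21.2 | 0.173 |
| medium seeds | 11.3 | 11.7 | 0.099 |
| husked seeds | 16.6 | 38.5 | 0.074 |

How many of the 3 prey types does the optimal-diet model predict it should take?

2

E/h in descending order: medium seeds 0.966, small seeds 0.821, husked seeds 0.431 J/s. The optimal diet is the largest prefix of this list for which every included type satisfies E_i/h_i > R on the types above it.
Rate on top 1: 0.5183. small seeds: 0.821 > 0.5183 → include.
Rate on top 2: 0.7087. husked seeds: 0.431 < 0.7087 → exclude; stop.
Optimal diet: medium seeds, small seeds — 2 of 3 types.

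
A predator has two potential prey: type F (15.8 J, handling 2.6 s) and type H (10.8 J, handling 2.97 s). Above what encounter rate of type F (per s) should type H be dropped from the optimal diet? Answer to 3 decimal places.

Drop type H once their profitability E₂/h₂ falls below the rate achievable on type F alone: E₂/h₂ = λE₁/(1 + λh₁).
Solve for λ: λE₁h₂ = E₂(1 + λh₁) → λ(E₁h₂ − E₂h₁) = E₂ → λ = E₂/(E₁h₂ − E₂h₁).
λ = 10.8/(15.8×2.97 − 10.8×2.6) = 10.8/18.85 = 0.5731 per s.

0.573 per s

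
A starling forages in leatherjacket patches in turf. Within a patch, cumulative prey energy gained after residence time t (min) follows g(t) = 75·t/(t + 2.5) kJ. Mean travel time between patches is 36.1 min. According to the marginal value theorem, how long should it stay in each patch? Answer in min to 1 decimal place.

Optimal t* satisfies g'(t*) = g(t*)/(T + t*).
g'(t) = 75·2.5/(t + 2.5)². Setting 75·2.5/(t+2.5)² = 75t/[(t+2.5)(36.1+t)] gives 2.5(36.1+t) = t(t+2.5), so t² = 2.5×36.1 = 90.25.
t* = √90.25 = 9.5 min.

9.5 min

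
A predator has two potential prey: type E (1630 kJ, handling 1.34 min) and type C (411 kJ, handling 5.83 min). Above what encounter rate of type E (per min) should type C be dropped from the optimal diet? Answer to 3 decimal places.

0.046 per min

Drop type C once their profitability E₂/h₂ falls below the rate achievable on type E alone: E₂/h₂ = λE₁/(1 + λh₁).
Solve for λ: λE₁h₂ = E₂(1 + λh₁) → λ(E₁h₂ − E₂h₁) = E₂ → λ = E₂/(E₁h₂ − E₂h₁).
λ = 411/(1630×5.83 − 411×1.34) = 411/8952 = 0.04591 per min.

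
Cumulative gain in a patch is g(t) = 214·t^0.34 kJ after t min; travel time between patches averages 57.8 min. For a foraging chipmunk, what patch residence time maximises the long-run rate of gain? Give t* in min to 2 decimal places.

29.78 min

By the marginal value theorem, leave when the instantaneous gain rate g'(t) equals the habitat-wide average g(t)/(T + t).
g'(t) = 0.34·214·t^-0.66. Setting 0.34·214·t^-0.66 = 214·t^0.34/(57.8+t) gives 0.34(57.8+t) = t, so 0.66·t = 0.34×57.8.
t* = 0.34×57.8/0.66 = 29.78 min.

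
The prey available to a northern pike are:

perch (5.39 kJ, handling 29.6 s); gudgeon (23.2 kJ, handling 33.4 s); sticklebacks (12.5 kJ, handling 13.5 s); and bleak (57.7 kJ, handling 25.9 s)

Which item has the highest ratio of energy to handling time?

Profitability E/h (kJ/s): perch = 5.39/29.6 = 0.182, gudgeon = 23.2/33.4 = 0.695, sticklebacks = 12.5/13.5 = 0.926, bleak = 57.7/25.9 = 2.23.
Ranked: bleak > sticklebacks > gudgeon > perch.

bleak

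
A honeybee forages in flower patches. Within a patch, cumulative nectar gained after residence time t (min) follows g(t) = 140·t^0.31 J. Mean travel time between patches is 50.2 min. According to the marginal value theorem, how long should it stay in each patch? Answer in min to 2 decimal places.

Maximise g(t)/(T+t): set derivative to zero → g'(t)(T+t) = g(t).
g'(t) = 0.31·140·t^-0.69. Setting 0.31·140·t^-0.69 = 140·t^0.31/(50.2+t) gives 0.31(50.2+t) = t, so 0.69·t = 0.31×50.2.
t* = 0.31×50.2/0.69 = 22.55 min.

22.55 min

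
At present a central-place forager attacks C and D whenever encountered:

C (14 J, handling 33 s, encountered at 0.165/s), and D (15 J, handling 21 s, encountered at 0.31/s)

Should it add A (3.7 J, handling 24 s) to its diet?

No

On C and D alone, R = ΣλE/(1+Σλh) = 6.96/12.96 = 0.5372 J/s.
Profitability of A: 3.7/24 = 0.1542 J/s.
Since 0.1542 < R, time spent handling A is better spent searching.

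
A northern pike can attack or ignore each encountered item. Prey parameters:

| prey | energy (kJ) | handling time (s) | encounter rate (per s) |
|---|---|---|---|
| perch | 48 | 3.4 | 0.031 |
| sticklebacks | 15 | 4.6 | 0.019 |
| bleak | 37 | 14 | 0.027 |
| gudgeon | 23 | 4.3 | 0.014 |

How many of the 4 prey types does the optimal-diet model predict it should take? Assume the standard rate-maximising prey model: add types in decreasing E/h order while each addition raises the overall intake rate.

4

Profitabilities (E/h, kJ/s): perch 14.1, gudgeon 5.35, sticklebacks 3.26, bleak 2.64. Add prey in this order while the next type's profitability exceeds the intake rate on those already taken.
Rate on top 1: 1.346. gudgeon: 5.35 > 1.346 → include.
Rate on top 2: 1.553. sticklebacks: 3.26 > 1.553 → include.
Rate on top 3: 1.672. bleak: 2.64 > 1.672 → include.
Optimal diet: perch, gudgeon, sticklebacks, bleak — 4 of 4 types.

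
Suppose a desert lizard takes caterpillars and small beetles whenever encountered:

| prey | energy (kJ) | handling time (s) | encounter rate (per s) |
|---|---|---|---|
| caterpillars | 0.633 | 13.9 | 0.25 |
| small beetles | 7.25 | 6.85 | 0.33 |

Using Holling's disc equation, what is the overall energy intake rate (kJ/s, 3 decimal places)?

Energy encountered per unit search time: 0.25×0.633 + 0.33×7.25 = 2.551 kJ/s.
Handling time per unit search time: 0.25×13.9 + 0.33×6.85 = 5.736.
Rate = 2.551/(1 + 5.736) = 0.3787 kJ/s.

0.379 kJ/s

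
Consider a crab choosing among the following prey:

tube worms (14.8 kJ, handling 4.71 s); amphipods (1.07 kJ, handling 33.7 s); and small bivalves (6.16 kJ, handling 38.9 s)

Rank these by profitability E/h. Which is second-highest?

In descending order of E/h:
tube worms: 14.8/4.71 = 3.14 kJ/s
small bivalves: 6.16/38.9 = 0.158 kJ/s
amphipods: 1.07/33.7 = 0.0318 kJ/s

small bivalves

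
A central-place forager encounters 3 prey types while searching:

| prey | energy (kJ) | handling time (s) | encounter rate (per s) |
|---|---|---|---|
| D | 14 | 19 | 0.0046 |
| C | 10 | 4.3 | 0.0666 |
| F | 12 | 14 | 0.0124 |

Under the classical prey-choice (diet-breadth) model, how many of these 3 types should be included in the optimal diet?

3

Rank by E/h (kJ/s): C 2.33, F 0.857, D 0.737. Include each in turn until the next type's E/h falls below the running intake rate.
Rate on top 1: 0.5177. F: 0.857 > 0.5177 → include.
Rate on top 2: 0.5581. D: 0.737 > 0.5581 → include.
Optimal diet: C, F, D — 3 of 3 types.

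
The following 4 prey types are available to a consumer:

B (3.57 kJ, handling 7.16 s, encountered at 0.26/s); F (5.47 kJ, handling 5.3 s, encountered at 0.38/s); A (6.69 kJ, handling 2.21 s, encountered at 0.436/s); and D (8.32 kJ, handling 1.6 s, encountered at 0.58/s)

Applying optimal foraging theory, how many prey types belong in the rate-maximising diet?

Rank by E/h (kJ/s): D 5.2, A 3.03, F 1.03, B 0.499. Include each in turn until the next type's E/h falls below the running intake rate.
Rate on top 1: 2.503. A: 3.03 > 2.503 → include.
Rate on top 2: 2.678. F: 1.03 < 2.678 → exclude; stop.
Optimal diet: D, A — 2 of 4 types.

2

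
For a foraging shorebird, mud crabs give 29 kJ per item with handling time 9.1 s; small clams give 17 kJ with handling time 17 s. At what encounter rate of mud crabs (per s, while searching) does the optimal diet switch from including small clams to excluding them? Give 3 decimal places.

0.050 per s

At the threshold, the rate on mud crabs alone equals the profitability of small clams: λ·29/(1 + λ·9.1) = 17/17 = 1.
Rearranging, λ(29 − 1×9.1) = 1, so λ = 1/19.9 = 0.05025 per s.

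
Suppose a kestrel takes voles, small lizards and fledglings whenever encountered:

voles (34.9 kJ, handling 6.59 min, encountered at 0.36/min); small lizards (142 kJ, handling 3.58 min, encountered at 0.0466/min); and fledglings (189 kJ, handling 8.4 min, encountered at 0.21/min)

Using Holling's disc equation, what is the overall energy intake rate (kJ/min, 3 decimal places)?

R = (0.36×34.9 + 0.0466×142 + 0.21×189) / (1 + 0.36×6.59 + 0.0466×3.58 + 0.21×8.4) = 58.87/5.303 = 11.1 kJ/min.

11.101 kJ/min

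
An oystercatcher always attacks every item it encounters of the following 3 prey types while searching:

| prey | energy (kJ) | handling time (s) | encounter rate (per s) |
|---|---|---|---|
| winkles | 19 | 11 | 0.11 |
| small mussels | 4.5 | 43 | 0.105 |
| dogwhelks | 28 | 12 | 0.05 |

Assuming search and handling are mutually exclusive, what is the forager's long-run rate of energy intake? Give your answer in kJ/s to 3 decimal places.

R = (0.11×19 + 0.105×4.5 + 0.05×28) / (1 + 0.11×11 + 0.105×43 + 0.05×12) = 3.962/7.325 = 0.541 kJ/s.

0.541 kJ/s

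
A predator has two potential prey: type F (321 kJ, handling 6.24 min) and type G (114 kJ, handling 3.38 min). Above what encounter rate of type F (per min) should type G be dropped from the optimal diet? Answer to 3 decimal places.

0.305 per min

Drop type G once their profitability E₂/h₂ falls below the rate achievable on type F alone: E₂/h₂ = λE₁/(1 + λh₁).
Solve for λ: λE₁h₂ = E₂(1 + λh₁) → λ(E₁h₂ − E₂h₁) = E₂ → λ = E₂/(E₁h₂ − E₂h₁).
λ = 114/(321×3.38 − 114×6.24) = 114/373.6 = 0.3051 per min.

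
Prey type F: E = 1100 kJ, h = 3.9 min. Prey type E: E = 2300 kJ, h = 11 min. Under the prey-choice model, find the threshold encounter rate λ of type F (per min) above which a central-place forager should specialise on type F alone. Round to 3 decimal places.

0.735 per min

Drop type E once their profitability E₂/h₂ falls below the rate achievable on type F alone: E₂/h₂ = λE₁/(1 + λh₁).
Solve for λ: λE₁h₂ = E₂(1 + λh₁) → λ(E₁h₂ − E₂h₁) = E₂ → λ = E₂/(E₁h₂ − E₂h₁).
λ = 2300/(1100×11 − 2300×3.9) = 2300/3130 = 0.7348 per min.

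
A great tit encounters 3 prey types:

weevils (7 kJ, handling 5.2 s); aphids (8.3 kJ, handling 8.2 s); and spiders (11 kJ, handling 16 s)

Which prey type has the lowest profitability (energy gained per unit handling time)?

spiders

In descending order of E/h:
weevils: 7/5.2 = 1.35 kJ/s
aphids: 8.3/8.2 = 1.01 kJ/s
spiders: 11/16 = 0.688 kJ/s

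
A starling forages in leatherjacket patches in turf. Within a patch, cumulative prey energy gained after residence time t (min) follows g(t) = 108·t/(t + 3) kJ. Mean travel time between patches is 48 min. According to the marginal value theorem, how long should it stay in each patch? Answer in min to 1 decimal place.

12.0 min

Optimal t* satisfies g'(t*) = g(t*)/(T + t*).
g'(t) = 108·3/(t + 3)². Setting 108·3/(t+3)² = 108t/[(t+3)(48+t)] gives 3(48+t) = t(t+3), so t² = 3×48 = 144.
t* = √144 = 12 min.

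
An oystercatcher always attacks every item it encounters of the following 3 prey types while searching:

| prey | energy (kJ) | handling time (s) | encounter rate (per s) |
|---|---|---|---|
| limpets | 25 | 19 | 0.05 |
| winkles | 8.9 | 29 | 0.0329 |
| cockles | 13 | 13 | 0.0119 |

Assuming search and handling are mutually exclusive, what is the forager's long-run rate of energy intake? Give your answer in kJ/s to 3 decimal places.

0.555 kJ/s

Energy encountered per unit search time: 0.05×25 + 0.0329×8.9 + 0.0119×13 = 1.698 kJ/s.
Handling time per unit search time: 0.05×19 + 0.0329×29 + 0.0119×13 = 2.059.
Rate = 1.698/(1 + 2.059) = 0.555 kJ/s.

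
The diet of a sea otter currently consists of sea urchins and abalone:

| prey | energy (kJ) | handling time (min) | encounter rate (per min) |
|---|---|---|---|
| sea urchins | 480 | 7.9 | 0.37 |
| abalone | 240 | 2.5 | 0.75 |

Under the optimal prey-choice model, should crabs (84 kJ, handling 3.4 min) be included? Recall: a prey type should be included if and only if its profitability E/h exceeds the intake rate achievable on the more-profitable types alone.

No

Intake rate on the current diet: R = (0.37×480 + 0.75×240) / (1 + 0.37×7.9 + 0.75×2.5) = 357.6/5.798 = 61.68 kJ/min.
crabs: E/h = 84/3.4 = 24.71 kJ/min.
Since 24.71 < R, time spent handling crabs is better spent searching.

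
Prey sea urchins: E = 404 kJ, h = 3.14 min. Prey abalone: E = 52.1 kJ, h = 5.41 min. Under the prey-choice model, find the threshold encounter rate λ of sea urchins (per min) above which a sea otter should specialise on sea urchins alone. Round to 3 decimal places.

The zero-one rule: include abalone iff E₂/h₂ > λE₁/(1+λh₁). Equality gives the switch point.
λE₁h₂ = E₂ + λE₂h₁ ⇒ λ = E₂/(E₁h₂ − E₂h₁) = 52.1/(2186 − 163.6) = 0.02577 per min.

0.026 per min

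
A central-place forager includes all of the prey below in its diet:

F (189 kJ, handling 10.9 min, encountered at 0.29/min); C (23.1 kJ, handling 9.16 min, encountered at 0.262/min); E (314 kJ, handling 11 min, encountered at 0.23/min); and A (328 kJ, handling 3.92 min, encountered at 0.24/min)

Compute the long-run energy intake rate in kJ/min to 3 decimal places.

21.113 kJ/min

R = Σλ_iE_i / (1 + Σλ_ih_i)
Numerator: 0.29×189 + 0.262×23.1 + 0.23×314 + 0.24×328 = 211.8
Denominator: 1 + 0.29×10.9 + 0.262×9.16 + 0.23×11 + 0.24×3.92 = 10.03
R = 211.8/10.03 = 21.11 kJ/min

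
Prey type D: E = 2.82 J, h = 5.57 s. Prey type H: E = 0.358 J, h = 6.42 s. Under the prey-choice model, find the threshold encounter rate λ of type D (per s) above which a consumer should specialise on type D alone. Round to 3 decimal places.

0.022 per s

At the threshold, the rate on type D alone equals the profitability of type H: λ·2.82/(1 + λ·5.57) = 0.358/6.42 = 0.05576.
Rearranging, λ(2.82 − 0.05576×5.57) = 0.05576, so λ = 0.05576/2.509 = 0.02222 per s.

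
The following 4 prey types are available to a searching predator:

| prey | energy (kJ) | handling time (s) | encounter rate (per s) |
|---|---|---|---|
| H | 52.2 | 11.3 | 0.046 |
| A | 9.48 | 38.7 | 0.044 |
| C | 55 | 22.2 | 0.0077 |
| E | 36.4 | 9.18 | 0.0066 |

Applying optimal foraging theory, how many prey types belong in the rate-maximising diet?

Profitabilities (E/h, kJ/s): H 4.62, E 3.97, C 2.48, A 0.245. Add prey in this order while the next type's profitability exceeds the intake rate on those already taken.
Rate on top 1: 1.58. E: 3.97 > 1.58 → include.
Rate on top 2: 1.671. C: 2.48 > 1.671 → include.
Rate on top 3: 1.75. A: 0.245 < 1.75 → exclude; stop.
Optimal diet: H, E, C — 3 of 4 types.

3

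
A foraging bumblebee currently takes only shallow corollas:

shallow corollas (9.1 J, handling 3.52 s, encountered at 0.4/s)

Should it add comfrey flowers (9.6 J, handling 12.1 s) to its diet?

Current rate: (0.4×9.1)/(1 + 0.4×3.52) = 1.512 J/s.
comfrey flowers: E/h = 9.6/12.1 = 0.7934 J/s.
Since 0.7934 < R, time spent handling comfrey flowers is better spent searching.

No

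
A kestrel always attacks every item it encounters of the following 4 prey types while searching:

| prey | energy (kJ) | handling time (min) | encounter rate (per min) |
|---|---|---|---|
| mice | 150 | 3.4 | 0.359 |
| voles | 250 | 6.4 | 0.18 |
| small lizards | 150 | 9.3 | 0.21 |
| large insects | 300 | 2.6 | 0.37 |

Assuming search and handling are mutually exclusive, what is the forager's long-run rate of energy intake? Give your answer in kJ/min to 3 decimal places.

R = (0.359×150 + 0.18×250 + 0.21×150 + 0.37×300) / (1 + 0.359×3.4 + 0.18×6.4 + 0.21×9.3 + 0.37×2.6) = 241.3/6.288 = 38.39 kJ/min.

38.385 kJ/min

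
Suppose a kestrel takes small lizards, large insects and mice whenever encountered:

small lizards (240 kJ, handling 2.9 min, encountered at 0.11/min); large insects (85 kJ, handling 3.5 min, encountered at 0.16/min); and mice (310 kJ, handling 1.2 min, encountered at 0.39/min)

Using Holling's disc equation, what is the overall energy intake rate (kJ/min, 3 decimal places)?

68.556 kJ/min

R = Σλ_iE_i / (1 + Σλ_ih_i)
Numerator: 0.11×240 + 0.16×85 + 0.39×310 = 160.9
Denominator: 1 + 0.11×2.9 + 0.16×3.5 + 0.39×1.2 = 2.347
R = 160.9/2.347 = 68.56 kJ/min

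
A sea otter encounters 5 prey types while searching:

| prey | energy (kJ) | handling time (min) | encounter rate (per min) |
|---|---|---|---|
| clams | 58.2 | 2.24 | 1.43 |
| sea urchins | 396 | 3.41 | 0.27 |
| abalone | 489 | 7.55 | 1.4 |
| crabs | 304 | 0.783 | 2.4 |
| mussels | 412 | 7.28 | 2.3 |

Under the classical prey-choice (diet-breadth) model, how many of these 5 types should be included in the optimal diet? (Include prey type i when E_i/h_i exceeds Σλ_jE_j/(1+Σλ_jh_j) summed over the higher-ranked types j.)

1

E/h in descending order: crabs 388, sea urchins 116, abalone 64.8, mussels 56.6, clams 26 kJ/min. The optimal diet is the largest prefix of this list for which every included type satisfies E_i/h_i > R on the types above it.
Rate on top 1: 253.4. sea urchins: 116 < 253.4 → exclude; stop.
Optimal diet: crabs — 1 of 5 types.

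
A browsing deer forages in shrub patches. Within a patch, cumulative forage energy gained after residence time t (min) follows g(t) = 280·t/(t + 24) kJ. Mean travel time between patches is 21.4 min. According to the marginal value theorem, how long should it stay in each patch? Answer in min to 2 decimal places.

22.66 min

Optimal t* satisfies g'(t*) = g(t*)/(T + t*).
g'(t) = 280·24/(t + 24)². Setting 280·24/(t+24)² = 280t/[(t+24)(21.4+t)] gives 24(21.4+t) = t(t+24), so t² = 24×21.4 = 513.6.
t* = √513.6 = 22.66 min.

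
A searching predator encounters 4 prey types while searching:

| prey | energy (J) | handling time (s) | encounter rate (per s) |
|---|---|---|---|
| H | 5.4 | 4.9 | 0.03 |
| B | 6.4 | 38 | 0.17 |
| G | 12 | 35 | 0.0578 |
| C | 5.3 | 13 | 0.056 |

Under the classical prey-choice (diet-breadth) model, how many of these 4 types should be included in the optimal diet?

Profitabilities (E/h, J/s): H 1.1, C 0.408, G 0.343, B 0.168. Add prey in this order while the next type's profitability exceeds the intake rate on those already taken.
Rate on top 1: 0.1412. C: 0.408 > 0.1412 → include.
Rate on top 2: 0.2447. G: 0.343 > 0.2447 → include.
Rate on top 3: 0.2956. B: 0.168 < 0.2956 → exclude; stop.
Optimal diet: H, C, G — 3 of 4 types.

3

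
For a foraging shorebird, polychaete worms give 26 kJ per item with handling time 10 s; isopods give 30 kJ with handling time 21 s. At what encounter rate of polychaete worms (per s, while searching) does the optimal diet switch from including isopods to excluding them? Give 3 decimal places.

0.122 per s

At the threshold, the rate on polychaete worms alone equals the profitability of isopods: λ·26/(1 + λ·10) = 30/21 = 1.429.
Rearranging, λ(26 − 1.429×10) = 1.429, so λ = 1.429/11.71 = 0.122 per s.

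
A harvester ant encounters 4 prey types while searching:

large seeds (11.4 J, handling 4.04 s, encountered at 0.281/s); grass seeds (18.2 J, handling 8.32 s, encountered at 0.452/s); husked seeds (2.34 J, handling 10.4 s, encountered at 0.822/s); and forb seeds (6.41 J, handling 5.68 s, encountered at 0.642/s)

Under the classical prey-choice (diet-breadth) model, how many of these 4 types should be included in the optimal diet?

2

E/h in descending order: large seeds 2.82, grass seeds 2.19, forb seeds 1.13, husked seeds 0.225 J/s. The optimal diet is the largest prefix of this list for which every included type satisfies E_i/h_i > R on the types above it.
Rate on top 1: 1.5. grass seeds: 2.19 > 1.5 → include.
Rate on top 2: 1.939. forb seeds: 1.13 < 1.939 → exclude; stop.
Optimal diet: large seeds, grass seeds — 2 of 4 types.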